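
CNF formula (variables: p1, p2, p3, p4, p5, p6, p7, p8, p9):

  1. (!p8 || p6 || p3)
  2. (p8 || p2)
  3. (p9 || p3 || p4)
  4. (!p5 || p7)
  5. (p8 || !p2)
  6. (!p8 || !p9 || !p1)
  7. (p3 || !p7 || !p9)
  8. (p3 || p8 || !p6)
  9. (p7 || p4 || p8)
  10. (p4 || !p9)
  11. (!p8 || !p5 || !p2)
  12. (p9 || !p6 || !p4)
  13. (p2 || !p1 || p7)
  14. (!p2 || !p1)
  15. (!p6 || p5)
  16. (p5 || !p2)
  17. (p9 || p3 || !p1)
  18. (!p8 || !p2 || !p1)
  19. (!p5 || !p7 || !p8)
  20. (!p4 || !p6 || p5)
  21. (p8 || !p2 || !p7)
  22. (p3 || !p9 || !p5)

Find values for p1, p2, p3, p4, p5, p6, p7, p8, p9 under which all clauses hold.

p1 = 1, p2 = 0, p3 = 1, p4 = 1, p5 = 0, p6 = 0, p7 = 1, p8 = 1, p9 = 0

p3 occurs only positively in the remaining clauses — set p3 = True.
Set p1 = True and propagate.
  then p2 is forced to False.
  then p8 is forced to True.
  then p9 is forced to False.
  then p7 is forced to True.
  then p5 is forced to False.
  then p6 is forced to False.
p4 is now unconstrained; take p4 = True.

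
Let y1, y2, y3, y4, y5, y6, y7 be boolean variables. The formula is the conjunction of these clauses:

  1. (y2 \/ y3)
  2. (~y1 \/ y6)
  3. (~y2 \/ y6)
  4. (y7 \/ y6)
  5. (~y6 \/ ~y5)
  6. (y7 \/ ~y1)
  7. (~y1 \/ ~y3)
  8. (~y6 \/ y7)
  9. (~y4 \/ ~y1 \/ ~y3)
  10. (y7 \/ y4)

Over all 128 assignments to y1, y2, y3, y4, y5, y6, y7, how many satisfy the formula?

Split on y6, then y1.
  y6=T, y1=T: remaining (y2,y3,y4,y5,y7) ∈ {(T,F,F,F,T); (T,F,T,F,T)} — 2.
  y6=T, y1=F: y4 free; 3 ways for (y2,y3,y5,y7) × 2^1 = 6.
  y6=F, y1=T: a clause becomes empty — 0.
  y6=F, y1=F: remaining (y2,y3,y4,y5,y7) ∈ {(F,T,F,F,T); (F,T,F,T,T); (F,T,T,F,T); (F,T,T,T,T)} — 4.
Total: 2 + 6 + 0 + 4 = 12.

12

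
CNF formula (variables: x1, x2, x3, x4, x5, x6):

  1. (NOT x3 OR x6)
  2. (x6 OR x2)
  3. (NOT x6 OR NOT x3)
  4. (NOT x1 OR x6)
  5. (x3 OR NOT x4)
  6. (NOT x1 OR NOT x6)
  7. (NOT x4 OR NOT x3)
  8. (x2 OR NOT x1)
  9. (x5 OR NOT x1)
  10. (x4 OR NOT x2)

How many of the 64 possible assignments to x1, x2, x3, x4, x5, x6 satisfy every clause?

The models are:
  x1=F x2=F x3=F x4=F x5=F x6=T
  x1=F x2=F x3=F x4=F x5=T x6=T
Count: 2.

2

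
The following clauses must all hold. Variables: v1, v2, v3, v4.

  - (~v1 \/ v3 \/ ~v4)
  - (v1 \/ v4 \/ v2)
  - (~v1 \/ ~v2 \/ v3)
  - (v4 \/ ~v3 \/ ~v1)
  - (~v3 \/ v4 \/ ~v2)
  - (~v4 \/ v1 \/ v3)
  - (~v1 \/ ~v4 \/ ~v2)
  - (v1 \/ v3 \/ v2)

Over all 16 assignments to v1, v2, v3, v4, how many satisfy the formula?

5

The models are:
  v1=0 v2=0 v3=1 v4=1
  v1=0 v2=1 v3=0 v4=0
  v1=0 v2=1 v3=1 v4=1
  v1=1 v2=0 v3=0 v4=0
  v1=1 v2=0 v3=1 v4=1
Count: 5.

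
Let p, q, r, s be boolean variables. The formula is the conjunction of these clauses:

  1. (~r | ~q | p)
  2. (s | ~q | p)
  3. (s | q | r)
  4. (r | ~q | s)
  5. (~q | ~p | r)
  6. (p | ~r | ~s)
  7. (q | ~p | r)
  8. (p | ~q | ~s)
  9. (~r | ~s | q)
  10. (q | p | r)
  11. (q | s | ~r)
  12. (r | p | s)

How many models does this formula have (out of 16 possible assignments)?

Satisfying assignments:
  p=T q=T r=T s=F
  p=T q=T r=T s=T
Count: 2.

2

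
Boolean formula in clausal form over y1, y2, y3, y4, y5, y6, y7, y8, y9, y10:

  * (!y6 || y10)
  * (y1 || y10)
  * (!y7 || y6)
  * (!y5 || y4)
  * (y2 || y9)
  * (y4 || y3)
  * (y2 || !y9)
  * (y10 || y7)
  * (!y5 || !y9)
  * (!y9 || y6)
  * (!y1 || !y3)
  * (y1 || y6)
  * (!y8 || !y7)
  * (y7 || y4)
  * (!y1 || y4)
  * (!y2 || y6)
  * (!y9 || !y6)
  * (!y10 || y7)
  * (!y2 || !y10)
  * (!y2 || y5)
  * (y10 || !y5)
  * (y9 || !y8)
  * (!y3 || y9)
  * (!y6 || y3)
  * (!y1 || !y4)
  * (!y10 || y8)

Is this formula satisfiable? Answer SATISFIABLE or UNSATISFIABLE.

UNSATISFIABLE

y6 = True:
  propagation gives y10=True, y9=False, y2=True; an empty clause results — contradiction.
y6 = False:
  propagation gives y7=False, y10=True; an empty clause results — contradiction.
Every branch closes, so no satisfying assignment exists.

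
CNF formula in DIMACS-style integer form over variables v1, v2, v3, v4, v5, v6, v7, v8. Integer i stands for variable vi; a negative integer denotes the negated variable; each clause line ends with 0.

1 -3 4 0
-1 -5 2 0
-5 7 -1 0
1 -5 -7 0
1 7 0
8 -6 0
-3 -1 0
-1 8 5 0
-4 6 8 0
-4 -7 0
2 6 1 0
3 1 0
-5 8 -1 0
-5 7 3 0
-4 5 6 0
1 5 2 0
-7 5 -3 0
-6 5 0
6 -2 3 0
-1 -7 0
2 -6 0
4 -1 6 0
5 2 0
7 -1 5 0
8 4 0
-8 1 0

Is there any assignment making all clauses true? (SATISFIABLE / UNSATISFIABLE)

UNSATISFIABLE

v1 = True:
  propagation gives v3=False, v7=False, v5=False; an empty clause results — contradiction.
v1 = False:
  propagation gives v7=True, v5=False, v4=False, v3=False; an empty clause results — contradiction.
Every branch closes, so no satisfying assignment exists.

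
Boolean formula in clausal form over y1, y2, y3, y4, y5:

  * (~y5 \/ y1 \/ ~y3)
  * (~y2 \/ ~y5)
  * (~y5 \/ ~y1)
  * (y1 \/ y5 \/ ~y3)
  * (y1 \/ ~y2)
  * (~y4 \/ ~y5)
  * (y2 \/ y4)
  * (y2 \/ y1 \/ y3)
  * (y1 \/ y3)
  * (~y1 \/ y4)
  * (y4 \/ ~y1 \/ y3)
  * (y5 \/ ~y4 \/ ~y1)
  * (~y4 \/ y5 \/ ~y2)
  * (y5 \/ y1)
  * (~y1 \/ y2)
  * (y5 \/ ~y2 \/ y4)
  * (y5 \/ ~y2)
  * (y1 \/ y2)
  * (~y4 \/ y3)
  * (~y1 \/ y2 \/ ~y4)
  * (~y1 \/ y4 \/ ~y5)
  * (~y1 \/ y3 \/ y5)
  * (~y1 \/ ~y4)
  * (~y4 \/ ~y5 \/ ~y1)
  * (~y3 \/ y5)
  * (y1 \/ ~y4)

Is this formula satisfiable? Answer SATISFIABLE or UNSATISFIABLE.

UNSATISFIABLE

y1 = True:
  propagation gives y5=False, y4=True; an empty clause results — contradiction.
y1 = False:
  propagation gives y2=False; an empty clause results — contradiction.
Every branch closes, so no satisfying assignment exists.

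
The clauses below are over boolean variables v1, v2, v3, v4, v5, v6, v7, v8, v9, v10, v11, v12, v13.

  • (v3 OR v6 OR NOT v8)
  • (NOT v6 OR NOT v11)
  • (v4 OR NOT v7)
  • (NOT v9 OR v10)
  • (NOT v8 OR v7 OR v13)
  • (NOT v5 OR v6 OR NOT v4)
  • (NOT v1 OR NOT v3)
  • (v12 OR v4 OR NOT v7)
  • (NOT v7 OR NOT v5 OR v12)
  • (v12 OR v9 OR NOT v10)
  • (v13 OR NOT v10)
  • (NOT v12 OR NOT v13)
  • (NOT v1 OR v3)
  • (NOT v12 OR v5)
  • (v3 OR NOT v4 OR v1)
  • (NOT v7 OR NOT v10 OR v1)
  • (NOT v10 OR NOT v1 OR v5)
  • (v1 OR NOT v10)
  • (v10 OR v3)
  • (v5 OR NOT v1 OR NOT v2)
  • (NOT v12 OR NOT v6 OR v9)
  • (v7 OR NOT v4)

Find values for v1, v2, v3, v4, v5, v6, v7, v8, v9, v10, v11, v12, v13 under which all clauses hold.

v1=F, v2=T, v3=T, v4=T, v5=F, v6=F, v7=T, v8=T, v9=F, v10=F, v11=T, v12=F, v13=F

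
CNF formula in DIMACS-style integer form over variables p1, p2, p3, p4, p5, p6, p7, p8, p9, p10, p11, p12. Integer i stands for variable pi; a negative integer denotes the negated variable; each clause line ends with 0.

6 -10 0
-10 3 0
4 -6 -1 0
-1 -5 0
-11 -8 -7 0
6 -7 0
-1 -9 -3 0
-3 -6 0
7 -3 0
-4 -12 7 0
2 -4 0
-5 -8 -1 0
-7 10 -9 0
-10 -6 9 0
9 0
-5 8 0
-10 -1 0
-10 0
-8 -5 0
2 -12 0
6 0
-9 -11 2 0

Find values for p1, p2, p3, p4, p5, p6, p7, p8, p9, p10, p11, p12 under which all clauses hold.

The clause (p9) is unit: p9 must be True.
Unit propagation: (NOT p10) forces p10 = False.
The clause (NOT p7) is unit: p7 must be False.
(NOT p3) is a unit clause, so p3 = False.
Unit propagation: (p6) forces p6 = True.
p1 occurs only negated in the remaining clauses — set p1 = False.
p2 occurs only positively in the remaining clauses — set p2 = True.
Try p4 = True.
  then p12 is forced to False.
Branch on p5: take p5 = False.
p8, p11 are now unconstrained; take p8 = True, p11 = True.
Every clause has at least one true literal under this assignment.

p1=0, p2=1, p3=0, p4=1, p5=0, p6=1, p7=0, p8=1, p9=1, p10=0, p11=1, p12=0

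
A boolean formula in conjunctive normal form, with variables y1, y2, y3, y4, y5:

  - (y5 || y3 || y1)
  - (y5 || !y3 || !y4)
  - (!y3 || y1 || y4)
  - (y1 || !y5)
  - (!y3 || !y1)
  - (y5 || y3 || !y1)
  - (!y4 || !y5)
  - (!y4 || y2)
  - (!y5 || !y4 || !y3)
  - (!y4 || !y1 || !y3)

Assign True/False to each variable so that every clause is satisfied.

y1=T, y2=T, y3=F, y4=F, y5=T

Pure literal: y2 appears only positively; assign y2 = True.
Try y1 = True.
  then y3 is forced to False.
  then y5 is forced to True.
  then y4 is forced to False.
Every clause has at least one true literal under this assignment.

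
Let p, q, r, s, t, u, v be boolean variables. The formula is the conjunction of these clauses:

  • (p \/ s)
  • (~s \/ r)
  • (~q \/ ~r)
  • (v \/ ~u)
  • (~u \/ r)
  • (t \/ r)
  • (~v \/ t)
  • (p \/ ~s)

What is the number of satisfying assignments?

Split on r, then s.
  r=T, s=T: remaining (p,q,t,u,v) ∈ {(T,F,F,F,F); (T,F,T,F,F); (T,F,T,F,T); (T,F,T,T,T)} — 4.
  r=T, s=F: remaining (p,q,t,u,v) ∈ {(T,F,F,F,F); (T,F,T,F,F); (T,F,T,F,T); (T,F,T,T,T)} — 4.
  r=F, s=T: a clause becomes empty — 0.
  r=F, s=F: remaining (p,q,t,u,v) ∈ {(T,F,T,F,F); (T,F,T,F,T); (T,T,T,F,F); (T,T,T,F,T)} — 4.
Total: 4 + 4 + 0 + 4 = 12.

12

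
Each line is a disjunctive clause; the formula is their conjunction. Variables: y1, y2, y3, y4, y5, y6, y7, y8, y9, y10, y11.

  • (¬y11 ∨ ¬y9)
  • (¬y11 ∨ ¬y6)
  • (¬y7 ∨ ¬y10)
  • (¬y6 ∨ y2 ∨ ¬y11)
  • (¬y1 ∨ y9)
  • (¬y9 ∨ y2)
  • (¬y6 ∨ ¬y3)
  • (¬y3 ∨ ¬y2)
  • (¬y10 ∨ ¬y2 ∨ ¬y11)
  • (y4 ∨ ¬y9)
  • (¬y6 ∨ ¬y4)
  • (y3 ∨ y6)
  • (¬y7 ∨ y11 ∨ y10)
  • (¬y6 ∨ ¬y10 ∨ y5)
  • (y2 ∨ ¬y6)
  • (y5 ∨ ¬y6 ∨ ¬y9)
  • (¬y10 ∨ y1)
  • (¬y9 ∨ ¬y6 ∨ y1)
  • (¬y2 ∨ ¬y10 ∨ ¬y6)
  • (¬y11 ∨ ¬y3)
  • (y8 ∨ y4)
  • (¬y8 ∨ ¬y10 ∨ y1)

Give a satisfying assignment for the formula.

y1 = F, y2 = T, y3 = F, y4 = F, y5 = T, y6 = T, y7 = F, y8 = T, y9 = F, y10 = F, y11 = F

y5 occurs only positively in the remaining clauses — set y5 = True.
y7 occurs only negated in the remaining clauses — set y7 = False.
Branch on y1: take y1 = False.
  then y10 is forced to False.
For the remaining variables, y2 = True, y3 = False, y4 = False, y6 = True, y8 = True, y9 = False, y11 = False works.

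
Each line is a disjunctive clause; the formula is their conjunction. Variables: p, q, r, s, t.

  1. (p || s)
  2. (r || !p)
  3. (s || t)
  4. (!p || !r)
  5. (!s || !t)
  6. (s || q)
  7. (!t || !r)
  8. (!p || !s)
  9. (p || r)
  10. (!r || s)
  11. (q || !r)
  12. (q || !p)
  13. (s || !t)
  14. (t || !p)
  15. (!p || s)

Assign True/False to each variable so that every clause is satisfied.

p=F, q=T, r=T, s=T, t=F

Pure literal: q appears only positively; assign q = True.
Branch on p: take p = False.
  then s is forced to True.
  then t is forced to False.
  then r is forced to True.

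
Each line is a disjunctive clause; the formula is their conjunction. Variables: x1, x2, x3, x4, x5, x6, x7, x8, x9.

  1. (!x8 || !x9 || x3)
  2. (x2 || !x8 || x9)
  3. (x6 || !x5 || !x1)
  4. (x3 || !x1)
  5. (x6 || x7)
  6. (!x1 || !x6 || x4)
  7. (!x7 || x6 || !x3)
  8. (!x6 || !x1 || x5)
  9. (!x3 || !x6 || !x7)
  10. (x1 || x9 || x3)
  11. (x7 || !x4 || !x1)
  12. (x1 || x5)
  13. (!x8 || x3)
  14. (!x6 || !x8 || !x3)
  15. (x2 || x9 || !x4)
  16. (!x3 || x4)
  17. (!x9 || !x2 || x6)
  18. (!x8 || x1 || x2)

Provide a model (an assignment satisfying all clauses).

Pure literal: x8 appears only negated; assign x8 = False.
Set x1 = False and propagate.
  then x5 is forced to True.
Try x2 = True.
Branch on x3: take x3 = True.
  then x4 is forced to True.
The remaining clauses are satisfied by x6 = True, x7 = False, x9 = True.
Every clause has at least one true literal under this assignment.

x1 = False, x2 = True, x3 = True, x4 = True, x5 = True, x6 = True, x7 = False, x8 = False, x9 = True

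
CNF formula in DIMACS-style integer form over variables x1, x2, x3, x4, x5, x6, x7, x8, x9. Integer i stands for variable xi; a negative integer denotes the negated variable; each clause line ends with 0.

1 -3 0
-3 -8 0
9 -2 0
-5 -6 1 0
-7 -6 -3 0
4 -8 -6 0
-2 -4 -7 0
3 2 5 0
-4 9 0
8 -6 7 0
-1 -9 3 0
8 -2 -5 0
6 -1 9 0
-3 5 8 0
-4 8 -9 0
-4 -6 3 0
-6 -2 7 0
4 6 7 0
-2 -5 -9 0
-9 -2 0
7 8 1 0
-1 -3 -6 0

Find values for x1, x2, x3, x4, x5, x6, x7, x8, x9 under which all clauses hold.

x1=F, x2=F, x3=F, x4=F, x5=T, x6=F, x7=T, x8=F, x9=T

Check each clause:
  1. (NOT x3 OR x1) — NOT x3 is true.
  2. (NOT x3 OR NOT x8) — NOT x8 is true.
  3. (x9 OR NOT x2) — x9 is true.
  4. (x1 OR NOT x5 OR NOT x6) — NOT x6 is true.
  5. (NOT x7 OR NOT x6 OR NOT x3) — NOT x6 is true.
  6. (x4 OR NOT x8 OR NOT x6) — NOT x8 is true.
  7. (NOT x4 OR NOT x2 OR NOT x7) — NOT x4 is true.
  8. (x5 OR x3 OR x2) — x5 is true.
  9. (x9 OR NOT x4) — x9 is true.
  10. (NOT x6 OR x7 OR x8) — NOT x6 is true.
  11. (x3 OR NOT x9 OR NOT x1) — NOT x1 is true.
  12. (NOT x2 OR NOT x5 OR x8) — NOT x2 is true.
  13. (x6 OR NOT x1 OR x9) — x9 is true.
  14. (x8 OR x5 OR NOT x3) — NOT x3 is true.
  15. (x8 OR NOT x9 OR NOT x4) — NOT x4 is true.
  16. (NOT x6 OR NOT x4 OR x3) — NOT x6 is true.
  17. (NOT x6 OR NOT x2 OR x7) — NOT x6 is true.
  18. (x7 OR x4 OR x6) — x7 is true.
  19. (NOT x5 OR NOT x9 OR NOT x2) — NOT x2 is true.
  20. (NOT x9 OR NOT x2) — NOT x2 is true.
  21. (x7 OR x8 OR x1) — x7 is true.
  22. (NOT x1 OR NOT x3 OR NOT x6) — NOT x6 is true.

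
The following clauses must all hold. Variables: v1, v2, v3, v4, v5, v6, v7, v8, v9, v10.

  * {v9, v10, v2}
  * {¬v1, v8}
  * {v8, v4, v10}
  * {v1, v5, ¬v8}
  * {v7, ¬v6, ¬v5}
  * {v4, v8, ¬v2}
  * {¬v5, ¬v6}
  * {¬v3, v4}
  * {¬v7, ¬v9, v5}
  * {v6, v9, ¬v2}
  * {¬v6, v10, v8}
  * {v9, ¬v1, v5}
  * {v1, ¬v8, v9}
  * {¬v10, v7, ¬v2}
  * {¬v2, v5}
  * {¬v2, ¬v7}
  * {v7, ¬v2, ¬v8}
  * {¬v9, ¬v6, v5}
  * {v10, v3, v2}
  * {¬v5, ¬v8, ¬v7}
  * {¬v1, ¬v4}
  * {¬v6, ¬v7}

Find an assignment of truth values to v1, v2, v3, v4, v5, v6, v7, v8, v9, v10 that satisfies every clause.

v1=False, v2=False, v3=False, v4=False, v5=False, v6=False, v7=False, v8=False, v9=True, v10=True

Set v1 = False and propagate.
Try v2 = False.
Try v3 = False.
  then v10 is forced to True.
For the remaining variables, v4 = False, v5 = False, v6 = False, v7 = False, v8 = False, v9 = True works.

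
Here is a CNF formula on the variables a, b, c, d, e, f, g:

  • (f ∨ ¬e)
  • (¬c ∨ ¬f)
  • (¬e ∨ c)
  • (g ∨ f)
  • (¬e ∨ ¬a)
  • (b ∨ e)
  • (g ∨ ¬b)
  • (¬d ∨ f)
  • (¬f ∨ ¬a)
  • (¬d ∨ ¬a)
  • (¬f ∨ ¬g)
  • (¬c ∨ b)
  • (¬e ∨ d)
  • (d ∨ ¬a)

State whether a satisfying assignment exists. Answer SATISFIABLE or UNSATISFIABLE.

a occurs only negated in the remaining clauses — set a = False.
Try b = True.
  then g is forced to True.
  then f is forced to False.
  then e is forced to False.
  then d is forced to False.
c is now unconstrained; take c = True.
Every clause has at least one true literal under this assignment.
So a=F, b=T, c=T, d=F, e=F, f=F, g=T is a satisfying assignment.

SATISFIABLE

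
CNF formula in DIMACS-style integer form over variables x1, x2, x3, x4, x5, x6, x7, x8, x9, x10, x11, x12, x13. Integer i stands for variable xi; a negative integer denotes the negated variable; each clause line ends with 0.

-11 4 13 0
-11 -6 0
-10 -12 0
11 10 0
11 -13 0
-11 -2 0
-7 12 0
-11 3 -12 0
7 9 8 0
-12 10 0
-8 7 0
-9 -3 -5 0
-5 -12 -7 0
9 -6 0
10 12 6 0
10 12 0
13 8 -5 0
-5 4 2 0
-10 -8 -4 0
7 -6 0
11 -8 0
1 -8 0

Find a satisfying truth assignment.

x1=False, x2=False, x3=True, x4=False, x5=False, x6=False, x7=False, x8=False, x9=True, x10=True, x11=True, x12=False, x13=True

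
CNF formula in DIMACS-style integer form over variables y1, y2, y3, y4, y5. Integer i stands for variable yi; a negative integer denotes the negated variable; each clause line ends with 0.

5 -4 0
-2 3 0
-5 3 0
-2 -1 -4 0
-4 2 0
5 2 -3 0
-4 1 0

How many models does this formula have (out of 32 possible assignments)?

8

The models are:
  y1=0 y2=0 y3=0 y4=0 y5=0
  y1=0 y2=0 y3=1 y4=0 y5=1
  y1=0 y2=1 y3=1 y4=0 y5=0
  y1=0 y2=1 y3=1 y4=0 y5=1
  y1=1 y2=0 y3=0 y4=0 y5=0
  y1=1 y2=0 y3=1 y4=0 y5=1
  y1=1 y2=1 y3=1 y4=0 y5=0
  y1=1 y2=1 y3=1 y4=0 y5=1
Count: 8.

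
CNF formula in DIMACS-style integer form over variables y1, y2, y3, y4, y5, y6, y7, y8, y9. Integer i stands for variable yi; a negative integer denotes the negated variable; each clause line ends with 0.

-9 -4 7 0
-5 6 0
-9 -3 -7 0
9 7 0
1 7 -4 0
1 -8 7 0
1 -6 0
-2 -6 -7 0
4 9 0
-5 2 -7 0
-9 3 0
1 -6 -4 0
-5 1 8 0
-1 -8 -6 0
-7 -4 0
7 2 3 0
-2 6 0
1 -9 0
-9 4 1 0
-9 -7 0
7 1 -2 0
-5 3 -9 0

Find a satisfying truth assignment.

y1 = True, y2 = False, y3 = True, y4 = False, y5 = True, y6 = True, y7 = False, y8 = False, y9 = True

Set y1 = True and propagate.
Set y2 = False and propagate.
Try y3 = True.
For the remaining variables, y4 = False, y5 = True, y6 = True, y7 = False, y8 = False, y9 = True works.
Check each clause:
  1. (!y4 || !y9 || y7) — !y4 is true.
  2. (!y5 || y6) — y6 is true.
  3. (!y7 || !y9 || !y3) — !y7 is true.
  4. (y9 || y7) — y9 is true.
  5. (!y4 || y7 || y1) — y1 is true.
  6. (y1 || !y8 || y7) — !y8 is true.
  7. (!y6 || y1) — y1 is true.
  8. (!y7 || !y6 || !y2) — !y7 is true.
  9. (y9 || y4) — y9 is true.
  10. (!y7 || y2 || !y5) — !y7 is true.
  11. (!y9 || y3) — y3 is true.
  12. (y1 || !y6 || !y4) — y1 is true.
  13. (y8 || y1 || !y5) — y1 is true.
  14. (!y8 || !y6 || !y1) — !y8 is true.
  15. (!y7 || !y4) — !y7 is true.
  16. (y7 || y2 || y3) — y3 is true.
  17. (y6 || !y2) — y6 is true.
  18. (y1 || !y9) — y1 is true.
  19. (!y9 || y4 || y1) — y1 is true.
  20. (!y9 || !y7) — !y7 is true.
  21. (y7 || !y2 || y1) — y1 is true.
  22. (!y9 || y3 || !y5) — y3 is true.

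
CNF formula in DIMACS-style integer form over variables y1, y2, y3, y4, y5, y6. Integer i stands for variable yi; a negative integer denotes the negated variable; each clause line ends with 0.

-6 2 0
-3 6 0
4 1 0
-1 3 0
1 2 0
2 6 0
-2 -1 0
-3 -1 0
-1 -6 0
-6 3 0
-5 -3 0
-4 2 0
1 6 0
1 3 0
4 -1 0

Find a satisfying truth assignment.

Pure literal: y5 appears only negated; assign y5 = False.
Try y1 = False.
  then y4 is forced to True.
  then y2 is forced to True.
  then y6 is forced to True.
  then y3 is forced to True.

y1=0, y2=1, y3=1, y4=1, y5=0, y6=1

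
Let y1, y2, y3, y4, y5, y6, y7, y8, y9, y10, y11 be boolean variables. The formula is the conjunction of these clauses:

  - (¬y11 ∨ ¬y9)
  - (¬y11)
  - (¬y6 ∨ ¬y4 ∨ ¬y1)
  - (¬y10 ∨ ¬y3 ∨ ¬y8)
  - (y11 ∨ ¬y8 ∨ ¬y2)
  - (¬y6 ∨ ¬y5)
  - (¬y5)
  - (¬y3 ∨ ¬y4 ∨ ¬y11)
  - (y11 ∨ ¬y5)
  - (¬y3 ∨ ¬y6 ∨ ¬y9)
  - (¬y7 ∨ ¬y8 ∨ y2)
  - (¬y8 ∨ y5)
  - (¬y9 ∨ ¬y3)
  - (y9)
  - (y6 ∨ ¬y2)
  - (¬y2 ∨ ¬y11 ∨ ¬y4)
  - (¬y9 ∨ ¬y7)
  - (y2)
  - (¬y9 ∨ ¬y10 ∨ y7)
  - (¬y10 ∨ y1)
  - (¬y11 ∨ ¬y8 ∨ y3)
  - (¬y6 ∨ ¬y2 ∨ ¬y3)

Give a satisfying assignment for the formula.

The clause (¬y11) is unit: y11 must be False.
(¬y5) is a unit clause, so y5 = False.
(¬y8) is a unit clause, so y8 = False.
The clause (y9) is unit: y9 must be True.
(¬y3) is a unit clause, so y3 = False.
(¬y7) is a unit clause, so y7 = False.
Unit propagation: (y2) forces y2 = True.
(y6) is a unit clause, so y6 = True.
The clause (¬y10) is unit: y10 must be False.
y1 occurs only negated in the remaining clauses — set y1 = False.
y4 occurs only negated in the remaining clauses — set y4 = False.

y1=F, y2=T, y3=F, y4=F, y5=F, y6=T, y7=F, y8=F, y9=T, y10=F, y11=F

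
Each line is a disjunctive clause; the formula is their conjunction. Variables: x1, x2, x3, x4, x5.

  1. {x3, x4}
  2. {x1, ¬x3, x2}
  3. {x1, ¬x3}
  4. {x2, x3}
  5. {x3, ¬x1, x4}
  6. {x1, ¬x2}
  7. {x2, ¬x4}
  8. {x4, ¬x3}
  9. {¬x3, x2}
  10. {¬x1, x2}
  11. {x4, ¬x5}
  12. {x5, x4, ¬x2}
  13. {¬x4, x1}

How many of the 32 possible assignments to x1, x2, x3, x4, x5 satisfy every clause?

4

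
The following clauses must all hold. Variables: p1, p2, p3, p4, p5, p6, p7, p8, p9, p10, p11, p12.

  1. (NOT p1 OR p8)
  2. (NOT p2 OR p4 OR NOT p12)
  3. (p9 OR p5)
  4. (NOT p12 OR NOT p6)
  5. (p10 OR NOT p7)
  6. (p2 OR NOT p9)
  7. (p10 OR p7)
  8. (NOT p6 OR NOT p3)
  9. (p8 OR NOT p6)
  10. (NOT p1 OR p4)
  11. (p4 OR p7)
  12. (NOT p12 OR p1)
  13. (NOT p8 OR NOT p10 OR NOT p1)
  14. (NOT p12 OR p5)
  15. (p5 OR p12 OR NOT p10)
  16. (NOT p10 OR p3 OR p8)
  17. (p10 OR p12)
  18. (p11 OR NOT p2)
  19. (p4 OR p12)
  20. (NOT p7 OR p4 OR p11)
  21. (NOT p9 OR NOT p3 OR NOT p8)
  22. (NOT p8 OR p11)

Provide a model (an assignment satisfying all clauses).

Pure literal: p4 appears only positively; assign p4 = True.
Pure literal: p5 appears only positively; assign p5 = True.
Try p1 = False.
  then p12 is forced to False.
  then p10 is forced to True.
Branch on p2: take p2 = True.
  then p11 is forced to True.
Set p3 = False and propagate.
  then p8 is forced to True.
p6, p7, p9 are now unconstrained; take p6 = False, p7 = True, p9 = False.

p1 = F, p2 = T, p3 = F, p4 = T, p5 = T, p6 = F, p7 = T, p8 = T, p9 = F, p10 = T, p11 = T, p12 = F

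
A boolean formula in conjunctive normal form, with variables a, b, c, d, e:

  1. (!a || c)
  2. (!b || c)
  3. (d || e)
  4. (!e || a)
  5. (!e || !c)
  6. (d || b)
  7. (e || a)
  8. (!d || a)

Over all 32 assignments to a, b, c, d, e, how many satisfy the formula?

2

Satisfying assignments:
  a=1 b=0 c=1 d=1 e=0
  a=1 b=1 c=1 d=1 e=0
That's 2 in total.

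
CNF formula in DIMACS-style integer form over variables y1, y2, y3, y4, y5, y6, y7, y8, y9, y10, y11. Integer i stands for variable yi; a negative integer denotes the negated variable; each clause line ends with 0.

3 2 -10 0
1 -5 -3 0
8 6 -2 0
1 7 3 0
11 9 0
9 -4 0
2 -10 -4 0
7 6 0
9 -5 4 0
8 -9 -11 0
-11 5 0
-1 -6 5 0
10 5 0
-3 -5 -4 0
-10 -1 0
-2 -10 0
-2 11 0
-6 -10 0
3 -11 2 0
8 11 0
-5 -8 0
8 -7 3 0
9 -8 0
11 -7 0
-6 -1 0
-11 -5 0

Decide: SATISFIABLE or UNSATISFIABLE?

y5 = True:
  propagation gives y8=False, y11=True; an empty clause results — contradiction.
y5 = False:
  propagation gives y11=False, y9=True, y10=True, y1=False; an empty clause results — contradiction.
Every branch closes, so no satisfying assignment exists.

UNSATISFIABLE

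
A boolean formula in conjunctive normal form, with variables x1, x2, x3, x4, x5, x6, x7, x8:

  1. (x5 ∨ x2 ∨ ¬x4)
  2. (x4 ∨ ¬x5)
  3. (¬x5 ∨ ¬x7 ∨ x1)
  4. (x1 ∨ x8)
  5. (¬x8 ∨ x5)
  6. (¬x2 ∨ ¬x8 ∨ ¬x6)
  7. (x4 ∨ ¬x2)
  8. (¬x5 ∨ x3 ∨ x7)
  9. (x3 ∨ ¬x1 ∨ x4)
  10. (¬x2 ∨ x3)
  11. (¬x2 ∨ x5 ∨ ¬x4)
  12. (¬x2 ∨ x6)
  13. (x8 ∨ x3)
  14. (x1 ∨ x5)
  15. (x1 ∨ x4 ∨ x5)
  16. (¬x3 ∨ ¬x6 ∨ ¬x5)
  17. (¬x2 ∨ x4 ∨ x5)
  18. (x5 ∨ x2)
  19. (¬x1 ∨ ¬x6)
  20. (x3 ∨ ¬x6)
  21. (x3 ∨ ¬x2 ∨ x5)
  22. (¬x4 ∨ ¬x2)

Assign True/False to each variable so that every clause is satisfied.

Set x1 = True and propagate.
  then x6 is forced to False.
  then x2 is forced to False.
  then x5 is forced to True.
  then x4 is forced to True.
Set x3 = True and propagate.
x7, x8 are now unconstrained; take x7 = True, x8 = True.

x1=1, x2=0, x3=1, x4=1, x5=1, x6=0, x7=1, x8=1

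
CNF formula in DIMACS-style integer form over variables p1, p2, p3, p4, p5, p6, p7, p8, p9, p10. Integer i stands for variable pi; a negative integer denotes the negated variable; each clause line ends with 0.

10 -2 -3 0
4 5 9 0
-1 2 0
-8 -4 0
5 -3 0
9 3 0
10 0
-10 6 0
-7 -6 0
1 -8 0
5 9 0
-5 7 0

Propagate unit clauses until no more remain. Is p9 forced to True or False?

Unit clause (p10) sets p10 = True.
From (p6 ∨ ¬p10) and p10 = True: p6 = True.
In (¬p6 ∨ ¬p7), ¬p6 is now false; ¬p7 must hold, so p7 = False.
(¬p5 ∨ p7): since p7 = False, the clause reduces to (¬p5). p5 = False.
In (¬p3 ∨ p5), p5 is now false; ¬p3 must hold, so p3 = False.
(p3 ∨ p9): since p3 = False, the clause reduces to (p9). p9 = True.

True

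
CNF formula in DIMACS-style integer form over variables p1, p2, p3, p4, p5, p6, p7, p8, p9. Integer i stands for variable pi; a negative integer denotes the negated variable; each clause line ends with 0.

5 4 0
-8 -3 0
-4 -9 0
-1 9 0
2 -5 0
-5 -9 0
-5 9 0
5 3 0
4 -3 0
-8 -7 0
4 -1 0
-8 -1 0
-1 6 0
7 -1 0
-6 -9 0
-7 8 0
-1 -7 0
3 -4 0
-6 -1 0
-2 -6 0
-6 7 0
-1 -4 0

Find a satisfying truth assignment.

p1 = False, p2 = True, p3 = True, p4 = True, p5 = False, p6 = False, p7 = False, p8 = False, p9 = False

Pure literal: p1 appears only negated; assign p1 = False.
Set p2 = True and propagate.
  then p6 is forced to False.
Set p3 = True and propagate.
  then p8 is forced to False.
  then p4 is forced to True.
  then p9 is forced to False.
  then p5 is forced to False.
  then p7 is forced to False.
Check each clause:
  1. {p4, p5} — p4 is true.
  2. {¬p3, ¬p8} — ¬p8 is true.
  3. {¬p9, ¬p4} — ¬p9 is true.
  4. {p9, ¬p1} — ¬p1 is true.
  5. {¬p5, p2} — p2 is true.
  6. {¬p5, ¬p9} — ¬p5 is true.
  7. {p9, ¬p5} — ¬p5 is true.
  8. {p3, p5} — p3 is true.
  9. {p4, ¬p3} — p4 is true.
  10. {¬p7, ¬p8} — ¬p8 is true.
  11. {¬p1, p4} — p4 is true.
  12. {¬p1, ¬p8} — ¬p8 is true.
  13. {¬p1, p6} — ¬p1 is true.
  14. {¬p1, p7} — ¬p1 is true.
  15. {¬p6, ¬p9} — ¬p6 is true.
  16. {p8, ¬p7} — ¬p7 is true.
  17. {¬p1, ¬p7} — ¬p7 is true.
  18. {p3, ¬p4} — p3 is true.
  19. {¬p6, ¬p1} — ¬p6 is true.
  20. {¬p6, ¬p2} — ¬p6 is true.
  21. {¬p6, p7} — ¬p6 is true.
  22. {¬p1, ¬p4} — ¬p1 is true.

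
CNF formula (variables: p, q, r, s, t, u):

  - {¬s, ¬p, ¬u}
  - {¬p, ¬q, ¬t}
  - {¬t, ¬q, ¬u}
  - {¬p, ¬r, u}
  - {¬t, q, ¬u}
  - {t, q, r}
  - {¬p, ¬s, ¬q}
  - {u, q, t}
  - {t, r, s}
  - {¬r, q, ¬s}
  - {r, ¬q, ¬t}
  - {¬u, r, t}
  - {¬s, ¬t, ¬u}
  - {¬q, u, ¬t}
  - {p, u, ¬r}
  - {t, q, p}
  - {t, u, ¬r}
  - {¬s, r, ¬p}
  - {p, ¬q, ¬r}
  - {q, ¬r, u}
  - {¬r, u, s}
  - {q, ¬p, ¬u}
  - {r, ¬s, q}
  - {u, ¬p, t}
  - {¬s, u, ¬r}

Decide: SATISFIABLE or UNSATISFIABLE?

SATISFIABLE

Try p = True.
Branch on q: take q = False.
  then u is forced to False.
  then r is forced to False.
  then t is forced to True.
  then s is forced to False.
So p = T, q = F, r = F, s = F, t = T, u = F is a satisfying assignment.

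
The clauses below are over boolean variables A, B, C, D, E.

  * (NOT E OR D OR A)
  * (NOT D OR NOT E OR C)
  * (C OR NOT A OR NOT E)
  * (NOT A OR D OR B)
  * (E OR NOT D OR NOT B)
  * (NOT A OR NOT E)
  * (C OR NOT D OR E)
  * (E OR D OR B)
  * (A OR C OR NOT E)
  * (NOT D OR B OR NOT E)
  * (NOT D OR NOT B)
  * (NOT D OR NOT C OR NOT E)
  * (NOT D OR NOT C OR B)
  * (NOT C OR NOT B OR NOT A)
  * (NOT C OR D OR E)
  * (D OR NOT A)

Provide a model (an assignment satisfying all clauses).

A = F, B = T, C = F, D = F, E = F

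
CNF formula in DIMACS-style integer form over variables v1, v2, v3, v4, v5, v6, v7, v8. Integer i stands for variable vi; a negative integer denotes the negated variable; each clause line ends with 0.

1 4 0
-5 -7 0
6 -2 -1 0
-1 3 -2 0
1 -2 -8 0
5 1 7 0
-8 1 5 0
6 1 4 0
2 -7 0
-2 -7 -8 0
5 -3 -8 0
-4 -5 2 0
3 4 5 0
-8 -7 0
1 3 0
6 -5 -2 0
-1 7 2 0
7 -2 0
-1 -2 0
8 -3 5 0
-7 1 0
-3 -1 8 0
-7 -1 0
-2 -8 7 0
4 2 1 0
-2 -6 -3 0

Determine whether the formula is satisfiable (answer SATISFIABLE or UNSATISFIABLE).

UNSATISFIABLE

v1 = True:
  propagation gives v2=False, v7=False; an empty clause results — contradiction.
v1 = False:
  propagation gives v4=True, v3=True, v7=False, v5=True; an empty clause results — contradiction.
Every branch closes, so no satisfying assignment exists.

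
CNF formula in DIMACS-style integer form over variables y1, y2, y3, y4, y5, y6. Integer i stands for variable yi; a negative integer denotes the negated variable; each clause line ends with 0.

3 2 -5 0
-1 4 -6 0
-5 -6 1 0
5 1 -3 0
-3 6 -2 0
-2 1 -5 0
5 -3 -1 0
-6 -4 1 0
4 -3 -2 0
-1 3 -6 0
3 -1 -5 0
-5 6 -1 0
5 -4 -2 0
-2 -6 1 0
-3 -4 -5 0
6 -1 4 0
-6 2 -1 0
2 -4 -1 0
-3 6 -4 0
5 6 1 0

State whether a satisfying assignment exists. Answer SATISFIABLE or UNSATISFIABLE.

SATISFIABLE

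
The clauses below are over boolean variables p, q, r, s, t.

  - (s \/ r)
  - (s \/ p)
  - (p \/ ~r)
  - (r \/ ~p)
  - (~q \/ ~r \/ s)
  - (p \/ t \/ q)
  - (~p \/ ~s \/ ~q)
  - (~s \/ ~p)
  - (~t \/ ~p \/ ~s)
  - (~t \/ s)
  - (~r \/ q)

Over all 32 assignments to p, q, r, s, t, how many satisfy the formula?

3

Satisfying assignments:
  p=F q=F r=F s=T t=T
  p=F q=T r=F s=T t=F
  p=F q=T r=F s=T t=T
Count: 3.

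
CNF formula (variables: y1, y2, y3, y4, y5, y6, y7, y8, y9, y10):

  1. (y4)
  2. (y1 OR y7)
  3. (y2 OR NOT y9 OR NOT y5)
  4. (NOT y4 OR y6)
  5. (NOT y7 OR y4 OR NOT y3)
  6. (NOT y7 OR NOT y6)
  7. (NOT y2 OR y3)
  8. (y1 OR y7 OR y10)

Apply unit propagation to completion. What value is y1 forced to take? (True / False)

(y4) is a unit clause: y4 = True.
(y6 OR NOT y4): since y4 = True, the clause reduces to (y6). y6 = True.
(NOT y6 OR NOT y7): since y6 = True, the clause reduces to (NOT y7). y7 = False.
(y1 OR y7) with y7 = False leaves only y1, so y1 = True.

True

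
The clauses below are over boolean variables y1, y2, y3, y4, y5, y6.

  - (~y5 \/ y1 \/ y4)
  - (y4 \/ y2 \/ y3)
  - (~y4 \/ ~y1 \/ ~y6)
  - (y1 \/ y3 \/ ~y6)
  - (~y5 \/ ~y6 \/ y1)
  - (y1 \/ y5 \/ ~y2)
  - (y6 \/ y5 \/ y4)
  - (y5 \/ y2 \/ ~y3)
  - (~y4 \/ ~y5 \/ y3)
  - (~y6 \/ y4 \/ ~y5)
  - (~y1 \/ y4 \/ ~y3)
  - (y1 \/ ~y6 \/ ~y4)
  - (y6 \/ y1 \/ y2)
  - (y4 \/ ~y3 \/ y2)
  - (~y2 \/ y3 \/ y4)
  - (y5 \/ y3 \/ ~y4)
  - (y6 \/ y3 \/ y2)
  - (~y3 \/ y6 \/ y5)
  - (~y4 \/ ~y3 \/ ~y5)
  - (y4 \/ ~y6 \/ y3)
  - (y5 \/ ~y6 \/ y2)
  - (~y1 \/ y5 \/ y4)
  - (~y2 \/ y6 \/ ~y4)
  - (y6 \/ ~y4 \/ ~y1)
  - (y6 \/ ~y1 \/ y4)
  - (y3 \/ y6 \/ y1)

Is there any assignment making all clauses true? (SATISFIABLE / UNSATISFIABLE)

UNSATISFIABLE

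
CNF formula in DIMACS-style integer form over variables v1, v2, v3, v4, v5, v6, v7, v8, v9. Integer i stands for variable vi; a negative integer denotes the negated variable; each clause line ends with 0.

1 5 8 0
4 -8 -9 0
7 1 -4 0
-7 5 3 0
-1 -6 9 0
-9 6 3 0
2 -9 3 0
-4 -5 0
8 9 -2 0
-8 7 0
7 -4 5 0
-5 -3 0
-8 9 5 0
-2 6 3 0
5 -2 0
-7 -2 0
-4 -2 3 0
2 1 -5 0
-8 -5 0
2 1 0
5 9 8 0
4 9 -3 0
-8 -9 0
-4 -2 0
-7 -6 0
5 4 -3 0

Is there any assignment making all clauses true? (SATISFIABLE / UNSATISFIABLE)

Try v1 = False.
  then v2 is forced to True.
  then v5 is forced to True.
  then v4 is forced to False.
  then v3 is forced to False.
  then v6 is forced to True.
  then v7 is forced to False.
  then v8 is forced to False.
  then v9 is forced to True.
So v1=F, v2=T, v3=F, v4=F, v5=T, v6=T, v7=F, v8=F, v9=T is a satisfying assignment.

SATISFIABLE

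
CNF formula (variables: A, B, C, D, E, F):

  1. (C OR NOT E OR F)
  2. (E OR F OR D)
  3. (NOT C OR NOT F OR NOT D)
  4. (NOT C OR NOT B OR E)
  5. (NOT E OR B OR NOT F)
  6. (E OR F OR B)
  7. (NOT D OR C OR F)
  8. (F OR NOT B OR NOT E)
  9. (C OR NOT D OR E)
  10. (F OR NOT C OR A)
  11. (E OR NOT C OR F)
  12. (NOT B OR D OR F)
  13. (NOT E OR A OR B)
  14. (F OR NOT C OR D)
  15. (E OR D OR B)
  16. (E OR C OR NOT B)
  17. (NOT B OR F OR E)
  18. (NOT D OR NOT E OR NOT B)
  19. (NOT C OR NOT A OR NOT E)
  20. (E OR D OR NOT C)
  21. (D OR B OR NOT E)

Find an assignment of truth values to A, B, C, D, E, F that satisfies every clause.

A = False, B = True, C = True, D = False, E = True, F = True

Set A = False and propagate.
Set B = True and propagate.
The remaining clauses are satisfied by C = True, D = False, E = True, F = True.
Every clause has at least one true literal under this assignment.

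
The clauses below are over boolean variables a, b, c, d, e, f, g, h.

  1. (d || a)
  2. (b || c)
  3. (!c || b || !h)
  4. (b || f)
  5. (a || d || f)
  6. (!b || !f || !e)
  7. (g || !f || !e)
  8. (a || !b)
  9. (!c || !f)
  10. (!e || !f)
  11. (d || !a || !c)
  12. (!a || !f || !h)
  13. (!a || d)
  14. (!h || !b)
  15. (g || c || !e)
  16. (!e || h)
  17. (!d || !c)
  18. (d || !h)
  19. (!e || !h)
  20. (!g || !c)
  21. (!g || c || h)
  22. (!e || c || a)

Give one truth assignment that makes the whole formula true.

a=True  b=True  c=False  d=True  e=False  f=True  g=False  h=False

e occurs only negated in the remaining clauses — set e = False.
Try a = True.
  then d is forced to True.
  then c is forced to False.
  then b is forced to True.
  then h is forced to False.
  then g is forced to False.
f is now unconstrained; take f = True.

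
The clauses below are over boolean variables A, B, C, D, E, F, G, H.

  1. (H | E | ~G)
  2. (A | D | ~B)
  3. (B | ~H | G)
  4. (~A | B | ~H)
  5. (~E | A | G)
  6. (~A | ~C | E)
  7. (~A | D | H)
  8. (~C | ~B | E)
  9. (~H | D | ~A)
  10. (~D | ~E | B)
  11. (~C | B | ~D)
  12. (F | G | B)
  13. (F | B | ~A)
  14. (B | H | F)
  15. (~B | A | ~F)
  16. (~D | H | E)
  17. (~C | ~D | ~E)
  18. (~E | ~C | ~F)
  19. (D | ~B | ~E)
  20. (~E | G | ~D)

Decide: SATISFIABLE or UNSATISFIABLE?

SATISFIABLE

C occurs only negated in the remaining clauses — set C = False.
Set A = False and propagate.
Try B = True.
  then D is forced to True.
  then F is forced to False.
For the remaining variables, E = False, G = True, H = True works.
So A=F, B=T, C=F, D=T, E=F, F=F, G=T, H=T is a satisfying assignment.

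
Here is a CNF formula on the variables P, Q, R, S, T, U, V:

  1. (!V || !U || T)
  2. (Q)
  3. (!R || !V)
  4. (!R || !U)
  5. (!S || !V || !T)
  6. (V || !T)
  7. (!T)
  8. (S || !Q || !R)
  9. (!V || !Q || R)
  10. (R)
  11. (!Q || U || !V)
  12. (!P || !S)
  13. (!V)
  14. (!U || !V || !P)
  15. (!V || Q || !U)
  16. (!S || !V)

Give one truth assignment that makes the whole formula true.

P=F, Q=T, R=T, S=T, T=F, U=F, V=F

The clause (Q) is unit: Q must be True.
Unit propagation: (!T) forces T = False.
(R) is a unit clause, so R = True.
(!V) is a unit clause, so V = False.
The clause (!U) is unit: U must be False.
(S) is a unit clause, so S = True.
(!P) is a unit clause, so P = False.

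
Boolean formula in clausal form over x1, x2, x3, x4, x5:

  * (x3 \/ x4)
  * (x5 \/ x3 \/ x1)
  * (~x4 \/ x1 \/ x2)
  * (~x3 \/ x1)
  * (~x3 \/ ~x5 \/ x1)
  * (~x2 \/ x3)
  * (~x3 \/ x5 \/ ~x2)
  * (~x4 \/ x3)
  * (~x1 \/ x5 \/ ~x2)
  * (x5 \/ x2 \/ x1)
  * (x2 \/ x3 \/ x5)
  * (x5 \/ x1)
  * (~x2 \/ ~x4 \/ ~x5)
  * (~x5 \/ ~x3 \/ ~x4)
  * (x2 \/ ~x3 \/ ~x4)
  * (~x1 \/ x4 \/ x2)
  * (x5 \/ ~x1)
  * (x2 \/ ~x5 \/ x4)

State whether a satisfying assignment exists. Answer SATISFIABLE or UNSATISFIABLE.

Try x1 = True.
  then x5 is forced to True.
Branch on x2: take x2 = True.
  then x3 is forced to True.
  then x4 is forced to False.
So x1 = True, x2 = True, x3 = True, x4 = False, x5 = True is a satisfying assignment.

SATISFIABLE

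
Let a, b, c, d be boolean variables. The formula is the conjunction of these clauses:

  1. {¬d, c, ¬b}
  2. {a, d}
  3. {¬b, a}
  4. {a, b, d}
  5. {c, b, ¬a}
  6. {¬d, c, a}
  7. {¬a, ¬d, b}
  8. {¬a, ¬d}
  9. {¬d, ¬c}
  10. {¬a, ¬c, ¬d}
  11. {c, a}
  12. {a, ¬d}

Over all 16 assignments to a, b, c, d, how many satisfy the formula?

3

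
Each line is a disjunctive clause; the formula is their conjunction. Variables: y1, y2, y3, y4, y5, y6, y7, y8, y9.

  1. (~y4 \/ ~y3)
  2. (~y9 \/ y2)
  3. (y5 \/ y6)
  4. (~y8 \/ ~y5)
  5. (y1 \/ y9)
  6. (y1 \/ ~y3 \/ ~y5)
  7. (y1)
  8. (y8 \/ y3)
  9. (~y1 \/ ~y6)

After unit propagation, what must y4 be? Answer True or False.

False

Unit clause (y1) sets y1 = True.
(~y6 \/ ~y1): since y1 = True, the clause reduces to (~y6). y6 = False.
(y5 \/ y6): since y6 = False, the clause reduces to (y5). y5 = True.
(~y8 \/ ~y5) with y5 = True leaves only ~y8, so y8 = False.
(y3 \/ y8) with y8 = False leaves only y3, so y3 = True.
In (~y4 \/ ~y3), ~y3 is now false; ~y4 must hold, so y4 = False.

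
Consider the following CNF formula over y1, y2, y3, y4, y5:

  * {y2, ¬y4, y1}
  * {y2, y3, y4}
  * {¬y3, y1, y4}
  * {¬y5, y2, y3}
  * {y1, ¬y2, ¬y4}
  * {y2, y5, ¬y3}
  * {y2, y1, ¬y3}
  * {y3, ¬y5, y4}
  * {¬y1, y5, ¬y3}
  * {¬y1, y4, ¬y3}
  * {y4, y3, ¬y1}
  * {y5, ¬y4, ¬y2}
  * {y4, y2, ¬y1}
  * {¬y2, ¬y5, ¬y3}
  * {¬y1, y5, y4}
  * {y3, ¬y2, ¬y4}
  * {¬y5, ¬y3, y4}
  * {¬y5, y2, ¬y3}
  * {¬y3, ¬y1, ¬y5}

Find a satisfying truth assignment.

y1=F  y2=T  y3=F  y4=F  y5=F

Check each clause:
  1. {¬y4, y2, y1} — y2 is true.
  2. {y2, y3, y4} — y2 is true.
  3. {¬y3, y4, y1} — ¬y3 is true.
  4. {y2, ¬y5, y3} — y2 is true.
  5. {¬y4, y1, ¬y2} — ¬y4 is true.
  6. {¬y3, y2, y5} — y2 is true.
  7. {¬y3, y1, y2} — y2 is true.
  8. {¬y5, y4, y3} — ¬y5 is true.
  9. {¬y3, ¬y1, y5} — ¬y3 is true.
  10. {y4, ¬y3, ¬y1} — ¬y3 is true.
  11. {¬y1, y4, y3} — ¬y1 is true.
  12. {¬y4, y5, ¬y2} — ¬y4 is true.
  13. {¬y1, y4, y2} — y2 is true.
  14. {¬y3, ¬y5, ¬y2} — ¬y5 is true.
  15. {y4, y5, ¬y1} — ¬y1 is true.
  16. {¬y4, y3, ¬y2} — ¬y4 is true.
  17. {¬y3, ¬y5, y4} — ¬y5 is true.
  18. {¬y3, ¬y5, y2} — y2 is true.
  19. {¬y5, ¬y3, ¬y1} — ¬y5 is true.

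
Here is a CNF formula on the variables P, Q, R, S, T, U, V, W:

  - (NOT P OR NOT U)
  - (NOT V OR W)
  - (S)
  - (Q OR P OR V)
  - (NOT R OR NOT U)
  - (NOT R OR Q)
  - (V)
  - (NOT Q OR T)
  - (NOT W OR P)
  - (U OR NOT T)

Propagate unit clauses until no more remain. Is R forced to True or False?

False

(S) stands alone — S = True.
Unit clause (V) sets V = True.
In (W OR NOT V), NOT V is now false; W must hold, so W = True.
(NOT W OR P): since W = True, the clause reduces to (P). P = True.
(NOT U OR NOT P): since P = True, the clause reduces to (NOT U). U = False.
From (U OR NOT T) and U = False: T = False.
In (NOT Q OR T), T is now false; NOT Q must hold, so Q = False.
From (Q OR NOT R) and Q = False: R = False.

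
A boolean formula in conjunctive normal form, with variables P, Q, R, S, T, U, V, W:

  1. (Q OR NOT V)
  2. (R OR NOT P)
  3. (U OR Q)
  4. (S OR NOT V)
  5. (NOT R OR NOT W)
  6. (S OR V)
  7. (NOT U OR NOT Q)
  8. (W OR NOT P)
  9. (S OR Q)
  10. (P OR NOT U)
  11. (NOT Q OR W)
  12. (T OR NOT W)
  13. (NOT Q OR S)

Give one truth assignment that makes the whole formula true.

P=False  Q=True  R=False  S=True  T=True  U=False  V=True  W=True

Pure literal: S appears only positively; assign S = True.
T occurs only positively in the remaining clauses — set T = True.
Try P = False.
  then U is forced to False.
  then Q is forced to True.
  then W is forced to True.
  then R is forced to False.
V is now unconstrained; take V = True.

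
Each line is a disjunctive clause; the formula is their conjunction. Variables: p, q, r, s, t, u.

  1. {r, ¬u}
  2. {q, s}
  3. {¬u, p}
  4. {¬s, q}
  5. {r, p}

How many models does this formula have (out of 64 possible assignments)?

16

Split on p, then q.
  p=1, q=1: s, t free; 3 ways for (r,u) × 2^2 = 12.
  p=1, q=0: a clause becomes empty — 0.
  p=0, q=1: remaining (r,s,t,u) ∈ {(1,0,0,0); (1,0,1,0); (1,1,0,0); (1,1,1,0)} — 4.
  p=0, q=0: a clause becomes empty — 0.
Total: 12 + 0 + 4 + 0 = 16.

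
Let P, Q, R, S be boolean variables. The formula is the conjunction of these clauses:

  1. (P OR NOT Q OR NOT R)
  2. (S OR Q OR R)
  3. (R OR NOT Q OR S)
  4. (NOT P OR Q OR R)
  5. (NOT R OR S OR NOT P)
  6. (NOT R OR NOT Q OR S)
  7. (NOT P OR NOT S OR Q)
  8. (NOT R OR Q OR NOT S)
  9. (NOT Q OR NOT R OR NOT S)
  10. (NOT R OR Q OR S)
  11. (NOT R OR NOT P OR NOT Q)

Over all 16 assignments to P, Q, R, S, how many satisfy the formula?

3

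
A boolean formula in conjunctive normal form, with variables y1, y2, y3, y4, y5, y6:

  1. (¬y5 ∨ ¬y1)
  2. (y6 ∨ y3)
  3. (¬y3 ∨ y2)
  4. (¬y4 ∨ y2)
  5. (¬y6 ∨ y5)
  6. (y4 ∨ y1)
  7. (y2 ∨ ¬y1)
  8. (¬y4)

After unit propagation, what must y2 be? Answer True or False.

Unit clause (¬y4) sets y4 = False.
(y1 ∨ y4) with y4 = False leaves only y1, so y1 = True.
In (¬y1 ∨ ¬y5), ¬y1 is now false; ¬y5 must hold, so y5 = False.
In (y5 ∨ ¬y6), y5 is now false; ¬y6 must hold, so y6 = False.
From (y6 ∨ y3) and y6 = False: y3 = True.
(y2 ∨ ¬y3): since y3 = True, the clause reduces to (y2). y2 = True.

True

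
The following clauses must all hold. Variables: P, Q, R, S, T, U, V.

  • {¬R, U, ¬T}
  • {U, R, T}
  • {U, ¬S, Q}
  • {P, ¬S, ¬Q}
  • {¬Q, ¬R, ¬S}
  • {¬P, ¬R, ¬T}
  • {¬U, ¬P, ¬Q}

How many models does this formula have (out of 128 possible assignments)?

Split on Q, then R.
  Q=T, R=T: V free; 4 ways for (P,S,T,U) × 2^1 = 8.
  Q=T, R=F: V free; 5 ways for (P,S,T,U) × 2^1 = 10.
  Q=F, R=T: V free; 8 ways for (P,S,T,U) × 2^1 = 16.
  Q=F, R=F: P, V free; 5 ways for (S,T,U) × 2^2 = 20.
Total: 8 + 10 + 16 + 20 = 54.

54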